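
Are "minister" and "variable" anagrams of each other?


Word 1: "minister" → sorted: eiimnrst
Word 2: "variable" → sorted: aabeilrv
Same letters? eiimnrst != aabeilrv
Anagram = No


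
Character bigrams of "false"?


Word: "false" (length 5)
Number of bigrams = 5 - 2 + 1 = 4
  Position 0: "fa"
  Position 1: "al"
  Position 2: "ls"
  Position 3: "se"
Bigrams = "fa", "al", "ls", "se"


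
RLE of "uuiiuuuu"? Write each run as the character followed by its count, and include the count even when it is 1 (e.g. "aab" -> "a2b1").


String: "uuiiuuuu"
Scanning for consecutive runs:
  'u' x 2
  'i' x 2
  'u' x 4
RLE = "u2i2u4"


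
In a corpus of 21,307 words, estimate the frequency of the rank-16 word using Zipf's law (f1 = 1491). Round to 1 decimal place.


Zipf's law: f(r) = f(1) / r
f(1) = 1491
f(16) = 1491 / 16
= 93.2 occurrences


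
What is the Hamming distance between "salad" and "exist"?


Comparing character by character (same length = 5):
  Pos 0: 's' vs 'e' !=
  Pos 1: 'a' vs 'x' !=
  Pos 2: 'l' vs 'i' !=
  Pos 3: 'a' vs 's' !=
  Pos 4: 'd' vs 't' !=
Hamming distance = 5


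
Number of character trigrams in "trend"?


Word: "trend" (length 5)
Number of 3-grams = length - 3 + 1 = 5 - 3 + 1
= 3


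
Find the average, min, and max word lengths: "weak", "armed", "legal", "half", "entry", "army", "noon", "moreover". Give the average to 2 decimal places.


Lengths: "weak"=4, "armed"=5, "legal"=5, "half"=4, "entry"=5, "army"=4, "noon"=4, "moreover"=8
Sum = 39, Count = 8
Average = 39/8 = 4.88
= avg=4.88, min=4, max=8


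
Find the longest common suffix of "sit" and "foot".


Word 1: "sit"
Word 2: "foot"
Comparing from end:
  Pos -1: 't' == 't'
  Pos -2: 'i' != 'o' (stop)
LCS = "t" (length 1)


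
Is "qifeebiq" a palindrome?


Word: "qifeebiq"
Reversed: "qibeefiq"
Forward == Backward? qifeebiq != qibeefiq
Palindrome = No


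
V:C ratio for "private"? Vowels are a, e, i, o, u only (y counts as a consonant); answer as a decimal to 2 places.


Word: "private"
Vowels (a,e,i,o,u): 3
Consonants: 4
Ratio = 3/4
= 0.75


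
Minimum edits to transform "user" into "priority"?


Word 1: "user" (length 4)
Word 2: "priority" (length 8)
One optimal edit sequence (insert/delete/substitute each cost 1):
  1. insert 'p'  (+1)
  2. substitute 'u' -> 'r'  (+1)
  3. substitute 's' -> 'i'  (+1)
  4. substitute 'e' -> 'o'  (+1)
  5. keep 'r'
  6. insert 'i'  (+1)
  7. insert 't'  (+1)
  8. insert 'y'  (+1)
Total edit operations: 7
Edit distance = 7


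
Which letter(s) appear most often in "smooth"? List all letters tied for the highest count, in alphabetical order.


Word: "smooth"
Letter counts:
  'h': 1
  'm': 1
  'o': 2
  's': 1
  't': 1
Maximum count = 2
Most frequent = 'o' (2 times each)


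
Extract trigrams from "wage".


Word: "wage" (length 4)
Number of trigrams = 4 - 3 + 1 = 2
  Position 0: "wag"
  Position 1: "age"
Trigrams = "wag", "age"


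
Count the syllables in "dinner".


Word: "dinner"
Syllable breakdown: din | ner
Counting: 2 parts
= 2 syllables


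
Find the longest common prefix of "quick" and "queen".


Word 1: "quick"
Word 2: "queen"
Comparing from start:
  Pos 0: 'q' == 'q'
  Pos 1: 'u' == 'u'
  Pos 2: 'i' != 'e' (stop)
LCP = "qu" (length 2)


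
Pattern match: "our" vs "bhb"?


Pattern of "our": [0, 1, 2]
Pattern of "bhb": [0, 1, 0]
Patterns do not match
Same pattern = No


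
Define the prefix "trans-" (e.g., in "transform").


Prefix: trans-
Example: transform (trans- + form)
Meaning = across


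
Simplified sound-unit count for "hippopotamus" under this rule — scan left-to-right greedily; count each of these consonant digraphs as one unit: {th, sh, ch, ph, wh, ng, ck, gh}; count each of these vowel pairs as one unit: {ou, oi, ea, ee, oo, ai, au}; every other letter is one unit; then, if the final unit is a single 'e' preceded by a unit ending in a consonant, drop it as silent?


Word: "hippopotamus" (12 letters)
Left-to-right scan:
  (1) 'h' (letter)
  (2) 'i' (letter)
  (3) 'p' (letter)
  (4) 'p' (letter)
  (5) 'o' (letter)
  (6) 'p' (letter)
  (7) 'o' (letter)
  (8) 't' (letter)
  (9) 'a' (letter)
  (10) 'm' (letter)
  (11) 'u' (letter)
  (12) 's' (letter)
Units from scan: 12
Sound units = 12 units


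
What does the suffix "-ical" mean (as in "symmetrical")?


Suffix: -ical
Example: symmetrical = symmetry + -ical, with a spelling change
Meaning = relating to


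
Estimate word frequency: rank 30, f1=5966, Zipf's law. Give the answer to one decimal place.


Zipf's law: f(r) = f(1) / r
f(1) = 5966
f(30) = 5966 / 30
= 198.9 occurrences


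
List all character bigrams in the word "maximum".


Word: "maximum" (length 7)
Number of bigrams = 7 - 2 + 1 = 6
  Position 0: "ma"
  Position 1: "ax"
  Position 2: "xi"
  Position 3: "im"
  Position 4: "mu"
  Position 5: "um"
Bigrams = "ma", "ax", "xi", "im", "mu", "um"


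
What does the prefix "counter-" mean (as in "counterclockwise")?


Prefix: counter-
Example: counterclockwise = counter- + clockwise
Meaning = against / opposite


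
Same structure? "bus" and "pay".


Pattern of "bus": [0, 1, 2]
Pattern of "pay": [0, 1, 2]
Patterns match
Same pattern = Yes


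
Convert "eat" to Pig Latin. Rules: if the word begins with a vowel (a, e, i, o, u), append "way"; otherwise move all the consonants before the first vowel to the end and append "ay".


Word: "eat"
Starts with vowel → add 'way'
Pig Latin = "eatway"


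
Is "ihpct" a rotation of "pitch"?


Word: "pitch", Candidate: "ihpct"
Method: check if candidate is substring of word+word
"pitchpitch" contains "ihpct"? No
Is rotation = No


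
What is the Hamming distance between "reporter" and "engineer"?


Comparing character by character (same length = 8):
  Pos 0: 'r' vs 'e' !=
  Pos 1: 'e' vs 'n' !=
  Pos 2: 'p' vs 'g' !=
  Pos 3: 'o' vs 'i' !=
  Pos 4: 'r' vs 'n' !=
  Pos 5: 't' vs 'e' !=
  Pos 6: 'e' vs 'e' =
  Pos 7: 'r' vs 'r' =
Hamming distance = 6


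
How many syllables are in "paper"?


Word: "paper"
Syllable breakdown: pa / per
Counting: 2 parts
= 2 syllables


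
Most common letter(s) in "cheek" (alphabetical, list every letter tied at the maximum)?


Word: "cheek"
Letter counts:
  'c': 1
  'e': 2
  'h': 1
  'k': 1
Maximum count = 2
Most frequent = 'e' (2 times each)


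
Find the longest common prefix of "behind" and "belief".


Word 1: "behind"
Word 2: "belief"
Comparing from start:
  Pos 0: 'b' == 'b'
  Pos 1: 'e' == 'e'
  Pos 2: 'h' != 'l' (stop)
LCP = "be" (length 2)


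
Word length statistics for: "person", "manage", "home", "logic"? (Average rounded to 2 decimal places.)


Lengths: "person"=6, "manage"=6, "home"=4, "logic"=5
Sum = 21, Count = 4
Average = 21/4 = 5.25
= avg=5.25, min=4, max=6


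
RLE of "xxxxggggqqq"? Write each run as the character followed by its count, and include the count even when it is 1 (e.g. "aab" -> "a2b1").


String: "xxxxggggqqq"
Scanning for consecutive runs:
  'x' x 4
  'g' x 4
  'q' x 3
RLE = "x4g4q3"


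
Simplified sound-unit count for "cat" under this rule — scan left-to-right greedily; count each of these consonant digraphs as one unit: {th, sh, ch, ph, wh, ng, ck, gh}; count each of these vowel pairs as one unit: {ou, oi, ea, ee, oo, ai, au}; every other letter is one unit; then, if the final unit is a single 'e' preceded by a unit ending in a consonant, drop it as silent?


Word: "cat" (3 letters)
Left-to-right scan:
  (1) 'c' (letter)
  (2) 'a' (letter)
  (3) 't' (letter)
Units from scan: 3
Sound units = 3 units


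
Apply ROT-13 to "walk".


Word: "walk"
Shift: 13
Each letter → (letter + shift) mod 26:
  'w' (22) + 13 = 9 → 'j'
  'a' (0) + 13 = 13 → 'n'
  'l' (11) + 13 = 24 → 'y'
  'k' (10) + 13 = 23 → 'x'
Result = "jnyx"


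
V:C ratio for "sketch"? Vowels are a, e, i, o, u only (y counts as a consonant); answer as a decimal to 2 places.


Word: "sketch"
Vowels (a,e,i,o,u): 1
Consonants: 5
Ratio = 1/5
= 0.20


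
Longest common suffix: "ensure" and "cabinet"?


Word 1: "ensure"
Word 2: "cabinet"
Comparing from end:
  Pos -1: 'e' != 't' (stop)
LCS = "" (length 0)


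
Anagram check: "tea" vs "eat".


Word 1: "tea" → sorted: aet
Word 2: "eat" → sorted: aet
Same letters? aet == aet
Anagram = Yes


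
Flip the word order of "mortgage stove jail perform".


Original: "mortgage stove jail perform"
Words (1..n): mortgage | stove | jail | perform
Reversed (n..1): perform | jail | stove | mortgage
Result = "perform jail stove mortgage"


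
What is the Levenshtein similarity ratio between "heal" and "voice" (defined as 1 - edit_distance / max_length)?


Word 1: "heal" (length 4)
Word 2: "voice" (length 5)
One optimal edit sequence:
  1. insert 'v'  (+1)
  2. substitute 'h' -> 'o'  (+1)
  3. substitute 'e' -> 'i'  (+1)
  4. substitute 'a' -> 'c'  (+1)
  5. substitute 'l' -> 'e'  (+1)
Edit distance = 5
Max length = max(4, 5) = 5
Similarity = 1 - 5/5
= 0.0000


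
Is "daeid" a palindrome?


Word: "daeid"
Reversed: "diead"
Forward == Backward? daeid != diead
Palindrome = No


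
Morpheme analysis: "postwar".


Word: "postwar"
Morphemes: post- / war
Each morpheme carries meaning
= 2 morphemes


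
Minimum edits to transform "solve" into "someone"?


Word 1: "solve" (length 5)
Word 2: "someone" (length 7)
One optimal edit sequence (insert/delete/substitute each cost 1):
  1. keep 's'
  2. keep 'o'
  3. insert 'm'  (+1)
  4. insert 'e'  (+1)
  5. substitute 'l' -> 'o'  (+1)
  6. substitute 'v' -> 'n'  (+1)
  7. keep 'e'
Total edit operations: 4
Edit distance = 4


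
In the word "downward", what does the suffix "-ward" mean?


Suffix: -ward
As in: downward -> down + -ward
Meaning = in the direction of


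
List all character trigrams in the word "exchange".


Word: "exchange" (length 8)
Number of trigrams = 8 - 3 + 1 = 6
  Position 0: "exc"
  Position 1: "xch"
  Position 2: "cha"
  Position 3: "han"
  Position 4: "ang"
  Position 5: "nge"
Trigrams = "exc", "xch", "cha", "han", "ang", "nge"


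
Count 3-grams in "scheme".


Word: "scheme" (length 6)
Number of 3-grams = length - 3 + 1 = 6 - 3 + 1
= 4


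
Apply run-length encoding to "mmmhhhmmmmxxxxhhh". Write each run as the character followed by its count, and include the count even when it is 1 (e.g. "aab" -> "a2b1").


String: "mmmhhhmmmmxxxxhhh"
Scanning for consecutive runs:
  'm' x 3
  'h' x 3
  'm' x 4
  'x' x 4
  'h' x 3
RLE = "m3h3m4x4h3"


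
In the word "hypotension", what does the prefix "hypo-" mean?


Prefix: hypo-
Example: hypotension = hypo- + tension
Meaning = under / below normal


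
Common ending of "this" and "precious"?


Word 1: "this"
Word 2: "precious"
Comparing from end:
  Pos -1: 's' == 's'
  Pos -2: 'i' != 'u' (stop)
LCS = "s" (length 1)


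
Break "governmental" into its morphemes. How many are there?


Word: "governmental"
Morphemes: govern | -ment | -al
Each morpheme carries meaning
= 3 morphemes


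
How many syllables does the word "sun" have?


Word: "sun"
Syllable breakdown: sun
Counting: 1 part
= 1 syllable


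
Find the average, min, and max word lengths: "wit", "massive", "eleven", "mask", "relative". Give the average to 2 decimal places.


Lengths: "wit"=3, "massive"=7, "eleven"=6, "mask"=4, "relative"=8
Sum = 28, Count = 5
Average = 28/5 = 5.60
= avg=5.60, min=3, max=8


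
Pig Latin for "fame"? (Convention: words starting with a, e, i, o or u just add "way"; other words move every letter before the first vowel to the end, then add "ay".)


Word: "fame"
Starts with consonant(s) → move to end, add 'ay'
Consonant cluster: "f"
Pig Latin = "amefay"


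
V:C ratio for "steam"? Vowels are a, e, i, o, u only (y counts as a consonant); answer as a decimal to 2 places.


Word: "steam"
Vowels (a,e,i,o,u): 2
Consonants: 3
Ratio = 2/3
= 0.67


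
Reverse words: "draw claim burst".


Original: "draw claim burst"
Words (1..n): draw | claim | burst
Reversed (n..1): burst | claim | draw
Result = "burst claim draw"


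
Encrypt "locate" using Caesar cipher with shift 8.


Word: "locate"
Shift: 8
Each letter → (letter + shift) mod 26:
  'l' (11) + 8 = 19 → 't'
  'o' (14) + 8 = 22 → 'w'
  'c' (2) + 8 = 10 → 'k'
  'a' (0) + 8 = 8 → 'i'
  't' (19) + 8 = 1 → 'b'
  'e' (4) + 8 = 12 → 'm'
Result = "twkibm"


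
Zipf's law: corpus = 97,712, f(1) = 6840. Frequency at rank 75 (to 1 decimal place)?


Zipf's law: f(r) = f(1) / r
f(1) = 6840
f(75) = 6840 / 75
= 91.2 occurrences


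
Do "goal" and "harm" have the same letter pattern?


Pattern of "goal": [0, 1, 2, 3]
Pattern of "harm": [0, 1, 2, 3]
Patterns match
Same pattern = Yes


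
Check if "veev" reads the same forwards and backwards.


Word: "veev"
Reversed: "veev"
Forward == Backward? veev == veev
Palindrome = Yes


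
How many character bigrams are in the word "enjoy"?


Word: "enjoy" (length 5)
Number of 2-grams = length - 2 + 1 = 5 - 2 + 1
= 4


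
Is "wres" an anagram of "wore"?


Word 1: "wore" → sorted: eorw
Word 2: "wres" → sorted: ersw
Same letters? eorw != ersw
Anagram = No


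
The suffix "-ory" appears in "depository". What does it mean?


Suffix: -ory
As in: depository -> deposit + -ory
Meaning = relating to / place for


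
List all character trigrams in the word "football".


Word: "football" (length 8)
Number of trigrams = 8 - 3 + 1 = 6
  Position 0: "foo"
  Position 1: "oot"
  Position 2: "otb"
  Position 3: "tba"
  Position 4: "bal"
  Position 5: "all"
Trigrams = "foo", "oot", "otb", "tba", "bal", "all"


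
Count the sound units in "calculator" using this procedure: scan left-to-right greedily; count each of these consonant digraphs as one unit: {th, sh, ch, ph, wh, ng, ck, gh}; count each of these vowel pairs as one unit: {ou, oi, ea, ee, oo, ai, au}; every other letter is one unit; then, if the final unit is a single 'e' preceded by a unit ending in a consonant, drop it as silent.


Word: "calculator" (10 letters)
Left-to-right scan:
  (1) 'c' (letter)
  (2) 'a' (letter)
  (3) 'l' (letter)
  (4) 'c' (letter)
  (5) 'u' (letter)
  (6) 'l' (letter)
  (7) 'a' (letter)
  (8) 't' (letter)
  (9) 'o' (letter)
  (10) 'r' (letter)
Units from scan: 10
Sound units = 10 units


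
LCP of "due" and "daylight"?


Word 1: "due"
Word 2: "daylight"
Comparing from start:
  Pos 0: 'd' == 'd'
  Pos 1: 'u' != 'a' (stop)
LCP = "d" (length 1)


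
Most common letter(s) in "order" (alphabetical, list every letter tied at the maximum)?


Word: "order"
Letter counts:
  'd': 1
  'e': 1
  'o': 1
  'r': 2
Maximum count = 2
Most frequent = 'r' (2 times each)


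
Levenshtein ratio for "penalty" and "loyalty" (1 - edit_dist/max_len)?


Word 1: "penalty" (length 7)
Word 2: "loyalty" (length 7)
One optimal edit sequence:
  1. substitute 'p' -> 'l'  (+1)
  2. substitute 'e' -> 'o'  (+1)
  3. substitute 'n' -> 'y'  (+1)
  4. keep 'a'
  5. keep 'l'
  6. keep 't'
  7. keep 'y'
Edit distance = 3
Max length = max(7, 7) = 7
Similarity = 1 - 3/7
= 0.5714


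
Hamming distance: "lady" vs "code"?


Comparing character by character (same length = 4):
  Pos 0: 'l' vs 'c' !=
  Pos 1: 'a' vs 'o' !=
  Pos 2: 'd' vs 'd' =
  Pos 3: 'y' vs 'e' !=
Hamming distance = 3


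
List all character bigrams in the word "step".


Word: "step" (length 4)
Number of bigrams = 4 - 2 + 1 = 3
  Position 0: "st"
  Position 1: "te"
  Position 2: "ep"
Bigrams = "st", "te", "ep"


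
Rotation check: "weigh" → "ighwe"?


Word: "weigh", Candidate: "ighwe"
Method: check if candidate is substring of word+word
"weighweigh" contains "ighwe"? Yes
Is rotation = Yes


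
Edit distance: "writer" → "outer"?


Word 1: "writer" (length 6)
Word 2: "outer" (length 5)
One optimal edit sequence (insert/delete/substitute each cost 1):
  1. delete 'w'  (+1)
  2. substitute 'r' -> 'o'  (+1)
  3. substitute 'i' -> 'u'  (+1)
  4. keep 't'
  5. keep 'e'
  6. keep 'r'
Total edit operations: 3
Edit distance = 3


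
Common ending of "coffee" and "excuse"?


Word 1: "coffee"
Word 2: "excuse"
Comparing from end:
  Pos -1: 'e' == 'e'
  Pos -2: 'e' != 's' (stop)
LCS = "e" (length 1)


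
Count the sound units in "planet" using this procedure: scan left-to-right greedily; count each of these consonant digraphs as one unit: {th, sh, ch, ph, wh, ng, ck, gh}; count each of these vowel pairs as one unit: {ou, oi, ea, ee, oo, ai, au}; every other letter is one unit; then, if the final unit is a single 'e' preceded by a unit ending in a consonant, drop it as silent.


Word: "planet" (6 letters)
Left-to-right scan:
  (1) 'p' (letter)
  (2) 'l' (letter)
  (3) 'a' (letter)
  (4) 'n' (letter)
  (5) 'e' (letter)
  (6) 't' (letter)
Units from scan: 6
Sound units = 6 units


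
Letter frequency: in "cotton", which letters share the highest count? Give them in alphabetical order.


Word: "cotton"
Letter counts:
  'c': 1
  'n': 1
  'o': 2
  't': 2
Maximum count = 2
Most frequent = 'o', 't' (2 times each)


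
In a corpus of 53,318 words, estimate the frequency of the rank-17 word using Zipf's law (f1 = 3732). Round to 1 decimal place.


Zipf's law: f(r) = f(1) / r
f(1) = 3732
f(17) = 3732 / 17
= 219.5 occurrences


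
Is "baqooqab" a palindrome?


Word: "baqooqab"
Reversed: "baqooqab"
Forward == Backward? baqooqab == baqooqab
Palindrome = Yes


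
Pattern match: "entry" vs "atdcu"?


Pattern of "entry": [0, 1, 2, 3, 4]
Pattern of "atdcu": [0, 1, 2, 3, 4]
Patterns match
Same pattern = Yes


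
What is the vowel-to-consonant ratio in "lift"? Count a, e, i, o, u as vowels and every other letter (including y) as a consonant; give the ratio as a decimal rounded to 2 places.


Word: "lift"
Vowels (a,e,i,o,u): 1
Consonants: 3
Ratio = 1/3
= 0.33


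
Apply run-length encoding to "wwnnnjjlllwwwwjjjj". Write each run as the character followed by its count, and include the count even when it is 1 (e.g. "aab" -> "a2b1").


String: "wwnnnjjlllwwwwjjjj"
Scanning for consecutive runs:
  'w' x 2
  'n' x 3
  'j' x 2
  'l' x 3
  'w' x 4
  'j' x 4
RLE = "w2n3j2l3w4j4"


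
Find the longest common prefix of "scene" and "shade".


Word 1: "scene"
Word 2: "shade"
Comparing from start:
  Pos 0: 's' == 's'
  Pos 1: 'c' != 'h' (stop)
LCP = "s" (length 1)


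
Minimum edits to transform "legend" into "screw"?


Word 1: "legend" (length 6)
Word 2: "screw" (length 5)
One optimal edit sequence (insert/delete/substitute each cost 1):
  1. substitute 'l' -> 's'  (+1)
  2. substitute 'e' -> 'c'  (+1)
  3. substitute 'g' -> 'r'  (+1)
  4. keep 'e'
  5. delete 'n'  (+1)
  6. substitute 'd' -> 'w'  (+1)
Total edit operations: 5
Edit distance = 5


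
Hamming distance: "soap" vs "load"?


Comparing character by character (same length = 4):
  Pos 0: 's' vs 'l' !=
  Pos 1: 'o' vs 'o' =
  Pos 2: 'a' vs 'a' =
  Pos 3: 'p' vs 'd' !=
Hamming distance = 2


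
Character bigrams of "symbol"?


Word: "symbol" (length 6)
Number of bigrams = 6 - 2 + 1 = 5
  Position 0: "sy"
  Position 1: "ym"
  Position 2: "mb"
  Position 3: "bo"
  Position 4: "ol"
Bigrams = "sy", "ym", "mb", "bo", "ol"


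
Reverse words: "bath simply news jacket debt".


Original: "bath simply news jacket debt"
Words (1..n): bath | simply | news | jacket | debt
Reversed (n..1): debt | jacket | news | simply | bath
Result = "debt jacket news simply bath"


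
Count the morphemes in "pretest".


Word: "pretest"
Morphemes: pre- / test
Each morpheme carries meaning
= 2 morphemes


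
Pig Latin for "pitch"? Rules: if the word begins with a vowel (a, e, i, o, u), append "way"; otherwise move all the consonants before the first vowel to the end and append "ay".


Word: "pitch"
Starts with consonant(s) → move to end, add 'ay'
Consonant cluster: "p"
Pig Latin = "itchpay"


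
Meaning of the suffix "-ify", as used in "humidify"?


Suffix: -ify
As in: humidify -> humid + -ify
Meaning = to make


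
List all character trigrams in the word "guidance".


Word: "guidance" (length 8)
Number of trigrams = 8 - 3 + 1 = 6
  Position 0: "gui"
  Position 1: "uid"
  Position 2: "ida"
  Position 3: "dan"
  Position 4: "anc"
  Position 5: "nce"
Trigrams = "gui", "uid", "ida", "dan", "anc", "nce"


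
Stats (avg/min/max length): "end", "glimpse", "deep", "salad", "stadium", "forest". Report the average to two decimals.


Lengths: "end"=3, "glimpse"=7, "deep"=4, "salad"=5, "stadium"=7, "forest"=6
Sum = 32, Count = 6
Average = 32/6 = 5.33
= avg=5.33, min=3, max=7


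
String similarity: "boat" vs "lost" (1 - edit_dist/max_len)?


Word 1: "boat" (length 4)
Word 2: "lost" (length 4)
One optimal edit sequence:
  1. substitute 'b' -> 'l'  (+1)
  2. keep 'o'
  3. substitute 'a' -> 's'  (+1)
  4. keep 't'
Edit distance = 2
Max length = max(4, 4) = 4
Similarity = 1 - 2/4
= 0.5000


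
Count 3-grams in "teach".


Word: "teach" (length 5)
Number of 3-grams = length - 3 + 1 = 5 - 3 + 1
= 3


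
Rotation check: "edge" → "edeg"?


Word: "edge", Candidate: "edeg"
Method: check if candidate is substring of word+word
"edgeedge" contains "edeg"? No
Is rotation = No


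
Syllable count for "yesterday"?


Word: "yesterday"
Syllable breakdown: yes | ter | day
Counting: 3 parts
= 3 syllables


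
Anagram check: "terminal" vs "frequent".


Word 1: "terminal" → sorted: aeilmnrt
Word 2: "frequent" → sorted: eefnqrtu
Same letters? aeilmnrt != eefnqrtu
Anagram = No


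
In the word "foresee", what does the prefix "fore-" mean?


Prefix: fore-
As in: foresee -> fore- + see
Meaning = before


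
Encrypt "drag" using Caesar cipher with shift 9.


Word: "drag"
Shift: 9
Each letter → (letter + shift) mod 26:
  'd' (3) + 9 = 12 → 'm'
  'r' (17) + 9 = 0 → 'a'
  'a' (0) + 9 = 9 → 'j'
  'g' (6) + 9 = 15 → 'p'
Result = "majp"


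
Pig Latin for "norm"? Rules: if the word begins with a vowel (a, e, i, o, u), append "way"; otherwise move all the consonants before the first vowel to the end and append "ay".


Word: "norm"
Starts with consonant(s) → move to end, add 'ay'
Consonant cluster: "n"
Pig Latin = "ormnay"


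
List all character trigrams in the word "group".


Word: "group" (length 5)
Number of trigrams = 5 - 3 + 1 = 3
  Position 0: "gro"
  Position 1: "rou"
  Position 2: "oup"
Trigrams = "gro", "rou", "oup"


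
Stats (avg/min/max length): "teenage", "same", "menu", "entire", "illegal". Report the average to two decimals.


Lengths: "teenage"=7, "same"=4, "menu"=4, "entire"=6, "illegal"=7
Sum = 28, Count = 5
Average = 28/5 = 5.60
= avg=5.60, min=4, max=7


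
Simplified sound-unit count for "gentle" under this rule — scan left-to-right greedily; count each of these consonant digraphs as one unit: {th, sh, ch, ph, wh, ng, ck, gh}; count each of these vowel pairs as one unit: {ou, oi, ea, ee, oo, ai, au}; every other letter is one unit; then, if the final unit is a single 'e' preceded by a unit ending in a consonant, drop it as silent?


Word: "gentle" (6 letters)
Left-to-right scan:
  [1] 'g' (letter)
  [2] 'e' (letter)
  [3] 'n' (letter)
  [4] 't' (letter)
  [5] 'l' (letter)
  [6] 'e' (letter)
Units from scan: 6
Final unit is 'e' after a consonant -> drop as silent (-1)
Sound units = 5 units


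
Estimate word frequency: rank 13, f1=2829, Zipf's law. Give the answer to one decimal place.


Zipf's law: f(r) = f(1) / r
f(1) = 2829
f(13) = 2829 / 13
= 217.6 occurrences


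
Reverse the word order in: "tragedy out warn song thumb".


Original: "tragedy out warn song thumb"
Words (1..n): tragedy | out | warn | song | thumb
Reversed (n..1): thumb | song | warn | out | tragedy
Result = "thumb song warn out tragedy"


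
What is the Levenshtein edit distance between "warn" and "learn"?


Word 1: "warn" (length 4)
Word 2: "learn" (length 5)
One optimal edit sequence (insert/delete/substitute each cost 1):
  1. insert 'l'  (+1)
  2. substitute 'w' -> 'e'  (+1)
  3. keep 'a'
  4. keep 'r'
  5. keep 'n'
Total edit operations: 2
Edit distance = 2


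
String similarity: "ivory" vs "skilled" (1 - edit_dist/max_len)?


Word 1: "ivory" (length 5)
Word 2: "skilled" (length 7)
One optimal edit sequence:
  1. insert 's'  (+1)
  2. insert 'k'  (+1)
  3. keep 'i'
  4. substitute 'v' -> 'l'  (+1)
  5. substitute 'o' -> 'l'  (+1)
  6. substitute 'r' -> 'e'  (+1)
  7. substitute 'y' -> 'd'  (+1)
Edit distance = 6
Max length = max(5, 7) = 7
Similarity = 1 - 6/7
= 0.1429


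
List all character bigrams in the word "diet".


Word: "diet" (length 4)
Number of bigrams = 4 - 2 + 1 = 3
  Position 0: "di"
  Position 1: "ie"
  Position 2: "et"
Bigrams = "di", "ie", "et"


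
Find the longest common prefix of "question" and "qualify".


Word 1: "question"
Word 2: "qualify"
Comparing from start:
  Pos 0: 'q' == 'q'
  Pos 1: 'u' == 'u'
  Pos 2: 'e' != 'a' (stop)
LCP = "qu" (length 2)


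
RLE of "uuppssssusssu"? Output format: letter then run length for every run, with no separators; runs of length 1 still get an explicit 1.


String: "uuppssssusssu"
Scanning for consecutive runs:
  'u' x 2
  'p' x 2
  's' x 4
  'u' x 1
  's' x 3
  'u' x 1
RLE = "u2p2s4u1s3u1"


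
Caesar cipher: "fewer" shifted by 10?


Word: "fewer"
Shift: 10
Each letter → (letter + shift) mod 26:
  'f' (5) + 10 = 15 → 'p'
  'e' (4) + 10 = 14 → 'o'
  'w' (22) + 10 = 6 → 'g'
  'e' (4) + 10 = 14 → 'o'
  'r' (17) + 10 = 1 → 'b'
Result = "pogob"


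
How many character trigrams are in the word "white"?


Word: "white" (length 5)
Number of 3-grams = length - 3 + 1 = 5 - 3 + 1
= 3


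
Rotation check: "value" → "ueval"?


Word: "value", Candidate: "ueval"
Method: check if candidate is substring of word+word
"valuevalue" contains "ueval"? Yes
Is rotation = Yes


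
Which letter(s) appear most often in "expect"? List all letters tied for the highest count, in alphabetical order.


Word: "expect"
Letter counts:
  'c': 1
  'e': 2
  'p': 1
  't': 1
  'x': 1
Maximum count = 2
Most frequent = 'e' (2 times each)


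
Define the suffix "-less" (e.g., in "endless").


Suffix: -less
Example: endless = end + -less
Meaning = without


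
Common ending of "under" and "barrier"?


Word 1: "under"
Word 2: "barrier"
Comparing from end:
  Pos -1: 'r' == 'r'
  Pos -2: 'e' == 'e'
  Pos -3: 'd' != 'i' (stop)
LCS = "er" (length 2)


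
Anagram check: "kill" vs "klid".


Word 1: "kill" → sorted: ikll
Word 2: "klid" → sorted: dikl
Same letters? ikll != dikl
Anagram = No


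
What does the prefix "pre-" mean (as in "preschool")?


Prefix: pre-
Example: preschool (pre- + school)
Meaning = before


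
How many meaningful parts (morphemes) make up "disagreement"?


Word: "disagreement"
Morphemes: dis- | agree | -ment
Each morpheme carries meaning
= 3 morphemes


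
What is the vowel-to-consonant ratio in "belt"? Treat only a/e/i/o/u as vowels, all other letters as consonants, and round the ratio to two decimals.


Word: "belt"
Vowels (a,e,i,o,u): 1
Consonants: 3
Ratio = 1/3
= 0.33


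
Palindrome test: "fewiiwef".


Word: "fewiiwef"
Reversed: "fewiiwef"
Forward == Backward? fewiiwef == fewiiwef
Palindrome = Yes


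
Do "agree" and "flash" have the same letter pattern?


Pattern of "agree": [0, 1, 2, 3, 3]
Pattern of "flash": [0, 1, 2, 3, 4]
Patterns do not match
Same pattern = No


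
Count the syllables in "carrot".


Word: "carrot"
Syllable breakdown: car | rot
Counting: 2 parts
= 2 syllables


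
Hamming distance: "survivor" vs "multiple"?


Comparing character by character (same length = 8):
  Pos 0: 's' vs 'm' !=
  Pos 1: 'u' vs 'u' =
  Pos 2: 'r' vs 'l' !=
  Pos 3: 'v' vs 't' !=
  Pos 4: 'i' vs 'i' =
  Pos 5: 'v' vs 'p' !=
  Pos 6: 'o' vs 'l' !=
  Pos 7: 'r' vs 'e' !=
Hamming distance = 6


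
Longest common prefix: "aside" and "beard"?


Word 1: "aside"
Word 2: "beard"
Comparing from start:
  Pos 0: 'a' != 'b' (stop)
LCP = "" (length 0)


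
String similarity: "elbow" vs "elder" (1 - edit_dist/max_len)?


Word 1: "elbow" (length 5)
Word 2: "elder" (length 5)
One optimal edit sequence:
  1. keep 'e'
  2. keep 'l'
  3. substitute 'b' -> 'd'  (+1)
  4. substitute 'o' -> 'e'  (+1)
  5. substitute 'w' -> 'r'  (+1)
Edit distance = 3
Max length = max(5, 5) = 5
Similarity = 1 - 3/5
= 0.4000


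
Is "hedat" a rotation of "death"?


Word: "death", Candidate: "hedat"
Method: check if candidate is substring of word+word
"deathdeath" contains "hedat"? No
Is rotation = No


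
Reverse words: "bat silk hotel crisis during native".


Original: "bat silk hotel crisis during native"
Words (1..n): bat | silk | hotel | crisis | during | native
Reversed (n..1): native | during | crisis | hotel | silk | bat
Result = "native during crisis hotel silk bat"


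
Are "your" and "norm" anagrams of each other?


Word 1: "your" → sorted: oruy
Word 2: "norm" → sorted: mnor
Same letters? oruy != mnor
Anagram = No


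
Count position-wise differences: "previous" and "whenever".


Comparing character by character (same length = 8):
  Pos 0: 'p' vs 'w' !=
  Pos 1: 'r' vs 'h' !=
  Pos 2: 'e' vs 'e' =
  Pos 3: 'v' vs 'n' !=
  Pos 4: 'i' vs 'e' !=
  Pos 5: 'o' vs 'v' !=
  Pos 6: 'u' vs 'e' !=
  Pos 7: 's' vs 'r' !=
Hamming distance = 7


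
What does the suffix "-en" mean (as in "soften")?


Suffix: -en
Example: soften = soft + -en
Meaning = to make / become


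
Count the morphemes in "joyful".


Word: "joyful"
Morphemes: joy / -ful
Each morpheme carries meaning
= 2 morphemes


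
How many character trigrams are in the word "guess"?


Word: "guess" (length 5)
Number of 3-grams = length - 3 + 1 = 5 - 3 + 1
= 3


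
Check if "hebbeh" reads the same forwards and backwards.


Word: "hebbeh"
Reversed: "hebbeh"
Forward == Backward? hebbeh == hebbeh
Palindrome = Yes


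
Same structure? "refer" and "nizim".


Pattern of "refer": [0, 1, 2, 1, 0]
Pattern of "nizim": [0, 1, 2, 1, 3]
Patterns do not match
Same pattern = No


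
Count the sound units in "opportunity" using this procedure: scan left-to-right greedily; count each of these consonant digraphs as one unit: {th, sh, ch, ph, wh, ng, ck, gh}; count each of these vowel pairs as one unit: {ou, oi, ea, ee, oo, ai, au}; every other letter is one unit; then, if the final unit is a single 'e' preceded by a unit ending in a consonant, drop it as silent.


Word: "opportunity" (11 letters)
Left-to-right scan:
  1. 'o' (letter)
  2. 'p' (letter)
  3. 'p' (letter)
  4. 'o' (letter)
  5. 'r' (letter)
  6. 't' (letter)
  7. 'u' (letter)
  8. 'n' (letter)
  9. 'i' (letter)
  10. 't' (letter)
  11. 'y' (letter)
Units from scan: 11
Sound units = 11 units


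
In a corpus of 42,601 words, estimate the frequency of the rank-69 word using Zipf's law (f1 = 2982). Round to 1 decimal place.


Zipf's law: f(r) = f(1) / r
f(1) = 2982
f(69) = 2982 / 69
= 43.2 occurrences


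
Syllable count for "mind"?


Word: "mind"
Syllable breakdown: mind
Counting: 1 part
= 1 syllable


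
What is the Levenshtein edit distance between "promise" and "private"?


Word 1: "promise" (length 7)
Word 2: "private" (length 7)
One optimal edit sequence (insert/delete/substitute each cost 1):
  1. keep 'p'
  2. keep 'r'
  3. substitute 'o' -> 'i'  (+1)
  4. substitute 'm' -> 'v'  (+1)
  5. substitute 'i' -> 'a'  (+1)
  6. substitute 's' -> 't'  (+1)
  7. keep 'e'
Total edit operations: 4
Edit distance = 4


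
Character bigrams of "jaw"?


Word: "jaw" (length 3)
Number of bigrams = 3 - 2 + 1 = 2
  Position 0: "ja"
  Position 1: "aw"
Bigrams = "ja", "aw"


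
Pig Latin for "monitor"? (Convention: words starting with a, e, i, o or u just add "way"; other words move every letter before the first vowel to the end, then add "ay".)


Word: "monitor"
Starts with consonant(s) → move to end, add 'ay'
Consonant cluster: "m"
Pig Latin = "onitormay"


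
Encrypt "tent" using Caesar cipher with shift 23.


Word: "tent"
Shift: 23
Each letter → (letter + shift) mod 26:
  't' (19) + 23 = 16 → 'q'
  'e' (4) + 23 = 1 → 'b'
  'n' (13) + 23 = 10 → 'k'
  't' (19) + 23 = 16 → 'q'
Result = "qbkq"


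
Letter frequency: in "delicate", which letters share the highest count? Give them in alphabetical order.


Word: "delicate"
Letter counts:
  'a': 1
  'c': 1
  'd': 1
  'e': 2
  'i': 1
  'l': 1
  't': 1
Maximum count = 2
Most frequent = 'e' (2 times each)


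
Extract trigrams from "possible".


Word: "possible" (length 8)
Number of trigrams = 8 - 3 + 1 = 6
  Position 0: "pos"
  Position 1: "oss"
  Position 2: "ssi"
  Position 3: "sib"
  Position 4: "ibl"
  Position 5: "ble"
Trigrams = "pos", "oss", "ssi", "sib", "ibl", "ble"


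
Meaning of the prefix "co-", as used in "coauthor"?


Prefix: co-
Example: coauthor (co- + author)
Meaning = together


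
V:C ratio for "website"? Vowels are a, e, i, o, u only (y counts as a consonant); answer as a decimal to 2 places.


Word: "website"
Vowels (a,e,i,o,u): 3
Consonants: 4
Ratio = 3/4
= 0.75


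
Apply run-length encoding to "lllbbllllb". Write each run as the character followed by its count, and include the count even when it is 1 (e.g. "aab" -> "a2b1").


String: "lllbbllllb"
Scanning for consecutive runs:
  'l' x 3
  'b' x 2
  'l' x 4
  'b' x 1
RLE = "l3b2l4b1"


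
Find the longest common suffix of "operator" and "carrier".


Word 1: "operator"
Word 2: "carrier"
Comparing from end:
  Pos -1: 'r' == 'r'
  Pos -2: 'o' != 'e' (stop)
LCS = "r" (length 1)


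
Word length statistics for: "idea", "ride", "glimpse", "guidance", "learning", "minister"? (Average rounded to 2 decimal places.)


Lengths: "idea"=4, "ride"=4, "glimpse"=7, "guidance"=8, "learning"=8, "minister"=8
Sum = 39, Count = 6
Average = 39/6 = 6.50
= avg=6.50, min=4, max=8


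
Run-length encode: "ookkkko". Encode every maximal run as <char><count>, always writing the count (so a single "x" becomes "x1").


String: "ookkkko"
Scanning for consecutive runs:
  'o' x 2
  'k' x 4
  'o' x 1
RLE = "o2k4o1"


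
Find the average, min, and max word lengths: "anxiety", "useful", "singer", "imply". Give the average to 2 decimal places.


Lengths: "anxiety"=7, "useful"=6, "singer"=6, "imply"=5
Sum = 24, Count = 4
Average = 24/4 = 6.00
= avg=6.00, min=5, max=7


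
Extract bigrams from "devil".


Word: "devil" (length 5)
Number of bigrams = 5 - 2 + 1 = 4
  Position 0: "de"
  Position 1: "ev"
  Position 2: "vi"
  Position 3: "il"
Bigrams = "de", "ev", "vi", "il"


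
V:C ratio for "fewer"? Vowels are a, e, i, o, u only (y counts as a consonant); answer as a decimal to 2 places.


Word: "fewer"
Vowels (a,e,i,o,u): 2
Consonants: 3
Ratio = 2/3
= 0.67


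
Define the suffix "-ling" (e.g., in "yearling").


Suffix: -ling
As in: yearling -> year + -ling
Meaning = small / young


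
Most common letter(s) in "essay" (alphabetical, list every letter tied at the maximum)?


Word: "essay"
Letter counts:
  'a': 1
  'e': 1
  's': 2
  'y': 1
Maximum count = 2
Most frequent = 's' (2 times each)


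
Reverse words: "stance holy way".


Original: "stance holy way"
Words (1..n): stance | holy | way
Reversed (n..1): way | holy | stance
Result = "way holy stance"


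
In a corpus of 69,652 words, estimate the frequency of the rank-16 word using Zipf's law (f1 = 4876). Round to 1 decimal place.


Zipf's law: f(r) = f(1) / r
f(1) = 4876
f(16) = 4876 / 16
= 304.8 occurrences


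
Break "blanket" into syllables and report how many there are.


Word: "blanket"
Syllable breakdown: blan-ket
Counting: 2 parts
= 2 syllables


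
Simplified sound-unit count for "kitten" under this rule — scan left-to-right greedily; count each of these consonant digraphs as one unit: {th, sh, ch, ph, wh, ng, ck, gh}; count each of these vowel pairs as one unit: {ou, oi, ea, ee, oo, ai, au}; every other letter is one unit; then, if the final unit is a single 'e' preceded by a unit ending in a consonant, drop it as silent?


Word: "kitten" (6 letters)
Left-to-right scan:
  [1] 'k' (letter)
  [2] 'i' (letter)
  [3] 't' (letter)
  [4] 't' (letter)
  [5] 'e' (letter)
  [6] 'n' (letter)
Units from scan: 6
Sound units = 6 units


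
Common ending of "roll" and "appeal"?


Word 1: "roll"
Word 2: "appeal"
Comparing from end:
  Pos -1: 'l' == 'l'
  Pos -2: 'l' != 'a' (stop)
LCS = "l" (length 1)


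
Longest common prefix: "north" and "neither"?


Word 1: "north"
Word 2: "neither"
Comparing from start:
  Pos 0: 'n' == 'n'
  Pos 1: 'o' != 'e' (stop)
LCP = "n" (length 1)


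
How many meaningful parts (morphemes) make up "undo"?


Word: "undo"
Morphemes: un- + do
Each morpheme carries meaning
= 2 morphemes


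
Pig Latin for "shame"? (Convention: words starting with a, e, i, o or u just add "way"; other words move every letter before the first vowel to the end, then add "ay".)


Word: "shame"
Starts with consonant(s) → move to end, add 'ay'
Consonant cluster: "sh"
Pig Latin = "ameshay"


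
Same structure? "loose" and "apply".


Pattern of "loose": [0, 1, 1, 2, 3]
Pattern of "apply": [0, 1, 1, 2, 3]
Patterns match
Same pattern = Yes


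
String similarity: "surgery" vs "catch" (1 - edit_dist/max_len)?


Word 1: "surgery" (length 7)
Word 2: "catch" (length 5)
One optimal edit sequence:
  1. delete 's'  (+1)
  2. delete 'u'  (+1)
  3. substitute 'r' -> 'c'  (+1)
  4. substitute 'g' -> 'a'  (+1)
  5. substitute 'e' -> 't'  (+1)
  6. substitute 'r' -> 'c'  (+1)
  7. substitute 'y' -> 'h'  (+1)
Edit distance = 7
Max length = max(7, 5) = 7
Similarity = 1 - 7/7
= 0.0000


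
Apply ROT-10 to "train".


Word: "train"
Shift: 10
Each letter → (letter + shift) mod 26:
  't' (19) + 10 = 3 → 'd'
  'r' (17) + 10 = 1 → 'b'
  'a' (0) + 10 = 10 → 'k'
  'i' (8) + 10 = 18 → 's'
  'n' (13) + 10 = 23 → 'x'
Result = "dbksx"


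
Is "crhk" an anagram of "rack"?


Word 1: "rack" → sorted: ackr
Word 2: "crhk" → sorted: chkr
Same letters? ackr != chkr
Anagram = No


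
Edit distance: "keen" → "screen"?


Word 1: "keen" (length 4)
Word 2: "screen" (length 6)
One optimal edit sequence (insert/delete/substitute each cost 1):
  1. insert 's'  (+1)
  2. insert 'c'  (+1)
  3. substitute 'k' -> 'r'  (+1)
  4. keep 'e'
  5. keep 'e'
  6. keep 'n'
Total edit operations: 3
Edit distance = 3


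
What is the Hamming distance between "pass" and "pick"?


Comparing character by character (same length = 4):
  Pos 0: 'p' vs 'p' =
  Pos 1: 'a' vs 'i' !=
  Pos 2: 's' vs 'c' !=
  Pos 3: 's' vs 'k' !=
Hamming distance = 3


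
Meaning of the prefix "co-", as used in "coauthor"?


Prefix: co-
As in: coauthor -> co- + author
Meaning = together


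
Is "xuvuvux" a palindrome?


Word: "xuvuvux"
Reversed: "xuvuvux"
Forward == Backward? xuvuvux == xuvuvux
Palindrome = Yes


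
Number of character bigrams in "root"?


Word: "root" (length 4)
Number of 2-grams = length - 2 + 1 = 4 - 2 + 1
= 3


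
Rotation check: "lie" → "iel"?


Word: "lie", Candidate: "iel"
Method: check if candidate is substring of word+word
"lielie" contains "iel"? Yes
Is rotation = Yes


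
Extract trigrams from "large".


Word: "large" (length 5)
Number of trigrams = 5 - 3 + 1 = 3
  Position 0: "lar"
  Position 1: "arg"
  Position 2: "rge"
Trigrams = "lar", "arg", "rge"


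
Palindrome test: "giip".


Word: "giip"
Reversed: "piig"
Forward == Backward? giip != piig
Palindrome = No


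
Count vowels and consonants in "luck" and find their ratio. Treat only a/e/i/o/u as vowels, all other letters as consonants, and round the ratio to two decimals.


Word: "luck"
Vowels (a,e,i,o,u): 1
Consonants: 3
Ratio = 1/3
= 0.33


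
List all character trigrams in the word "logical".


Word: "logical" (length 7)
Number of trigrams = 7 - 3 + 1 = 5
  Position 0: "log"
  Position 1: "ogi"
  Position 2: "gic"
  Position 3: "ica"
  Position 4: "cal"
Trigrams = "log", "ogi", "gic", "ica", "cal"
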